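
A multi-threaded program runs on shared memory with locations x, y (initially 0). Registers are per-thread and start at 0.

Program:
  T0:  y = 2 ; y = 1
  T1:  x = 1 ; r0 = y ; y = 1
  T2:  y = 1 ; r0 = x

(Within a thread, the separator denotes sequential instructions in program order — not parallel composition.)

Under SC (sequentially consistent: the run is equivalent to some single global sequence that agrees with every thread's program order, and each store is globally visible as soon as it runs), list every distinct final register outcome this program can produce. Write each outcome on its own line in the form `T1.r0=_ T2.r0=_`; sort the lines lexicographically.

T1.r0=0 T2.r0=1
T1.r0=1 T2.r0=0
T1.r0=1 T2.r0=1
T1.r0=2 T2.r0=0
T1.r0=2 T2.r0=1

outcome vector order: (T1.r0,T2.r0)
|SC outcomes| = 5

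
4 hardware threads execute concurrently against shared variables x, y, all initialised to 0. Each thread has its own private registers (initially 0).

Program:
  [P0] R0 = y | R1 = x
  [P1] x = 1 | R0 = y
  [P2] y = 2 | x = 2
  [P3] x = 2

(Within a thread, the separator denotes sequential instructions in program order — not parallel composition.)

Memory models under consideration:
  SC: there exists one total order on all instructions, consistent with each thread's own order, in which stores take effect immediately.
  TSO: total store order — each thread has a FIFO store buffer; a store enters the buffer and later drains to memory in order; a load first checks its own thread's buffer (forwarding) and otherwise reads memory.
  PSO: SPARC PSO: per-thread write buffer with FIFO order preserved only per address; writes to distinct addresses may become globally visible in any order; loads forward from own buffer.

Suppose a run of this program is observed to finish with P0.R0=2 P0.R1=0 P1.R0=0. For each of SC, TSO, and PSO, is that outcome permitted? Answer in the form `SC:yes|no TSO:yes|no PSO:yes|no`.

outcome vector order: (P0.R0,P0.R1,P1.R0)
SC: 11 outcomes — {<0 0 0>, <0 0 2>, <0 1 0>, <0 1 2>, <0 2 0>, <0 2 2>, <2 0 2>, <2 1 0>, <2 1 2>, <2 2 0>, <2 2 2>}
TSO: 12 outcomes — {<0 0 0>, <0 0 2>, <0 1 0>, <0 1 2>, <0 2 0>, <0 2 2>, <2 0 0>, <2 0 2>, <2 1 0>, <2 1 2>, <2 2 0>, <2 2 2>}
PSO: 12 outcomes — {<0 0 0>, <0 0 2>, <0 1 0>, <0 1 2>, <0 2 0>, <0 2 2>, <2 0 0>, <2 0 2>, <2 1 0>, <2 1 2>, <2 2 0>, <2 2 2>}
target <2 0 0> ∈ {TSO,PSO}

SC:no TSO:yes PSO:yes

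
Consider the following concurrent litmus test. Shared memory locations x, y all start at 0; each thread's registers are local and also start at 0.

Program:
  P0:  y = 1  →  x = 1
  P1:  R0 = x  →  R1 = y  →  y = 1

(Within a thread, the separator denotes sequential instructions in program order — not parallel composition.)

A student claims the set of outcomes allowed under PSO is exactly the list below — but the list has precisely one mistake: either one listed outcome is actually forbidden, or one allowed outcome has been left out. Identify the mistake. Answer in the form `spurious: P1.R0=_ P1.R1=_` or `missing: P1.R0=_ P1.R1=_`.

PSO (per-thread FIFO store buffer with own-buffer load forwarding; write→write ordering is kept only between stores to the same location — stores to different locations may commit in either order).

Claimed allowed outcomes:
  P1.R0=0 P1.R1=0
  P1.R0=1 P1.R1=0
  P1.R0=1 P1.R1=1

missing: P1.R0=0 P1.R1=1

outcome vector order: (P1.R0,P1.R1)
under PSO → 0/0, 0/1, 1/0, 1/1
PSO∖claimed = {0/1}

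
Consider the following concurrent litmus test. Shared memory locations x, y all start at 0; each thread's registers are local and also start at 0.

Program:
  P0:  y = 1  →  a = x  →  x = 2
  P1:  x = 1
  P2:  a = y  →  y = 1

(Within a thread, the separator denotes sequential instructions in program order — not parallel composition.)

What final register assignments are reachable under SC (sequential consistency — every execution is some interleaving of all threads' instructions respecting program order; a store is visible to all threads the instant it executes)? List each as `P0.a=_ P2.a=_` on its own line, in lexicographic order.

P0.a=0 P2.a=0
P0.a=0 P2.a=1
P0.a=1 P2.a=0
P0.a=1 P2.a=1

outcome vector order: (P0.a,P2.a)
|SC outcomes| = 4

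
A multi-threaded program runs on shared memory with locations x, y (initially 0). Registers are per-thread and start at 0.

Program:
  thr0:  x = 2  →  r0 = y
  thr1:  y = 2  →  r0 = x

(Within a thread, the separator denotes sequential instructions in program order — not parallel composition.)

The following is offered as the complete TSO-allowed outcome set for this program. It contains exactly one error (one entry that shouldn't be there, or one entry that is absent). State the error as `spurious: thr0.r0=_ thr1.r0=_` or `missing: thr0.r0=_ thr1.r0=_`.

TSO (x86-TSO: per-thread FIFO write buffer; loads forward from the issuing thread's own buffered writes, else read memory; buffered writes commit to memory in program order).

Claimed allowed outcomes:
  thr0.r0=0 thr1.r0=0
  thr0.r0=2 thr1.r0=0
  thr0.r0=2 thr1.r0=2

missing: thr0.r0=0 thr1.r0=2

outcome vector order: (thr0.r0,thr1.r0)
[TSO] allowed = {0/0 0/2 2/0 2/2}
TSO∖claimed = {0/2}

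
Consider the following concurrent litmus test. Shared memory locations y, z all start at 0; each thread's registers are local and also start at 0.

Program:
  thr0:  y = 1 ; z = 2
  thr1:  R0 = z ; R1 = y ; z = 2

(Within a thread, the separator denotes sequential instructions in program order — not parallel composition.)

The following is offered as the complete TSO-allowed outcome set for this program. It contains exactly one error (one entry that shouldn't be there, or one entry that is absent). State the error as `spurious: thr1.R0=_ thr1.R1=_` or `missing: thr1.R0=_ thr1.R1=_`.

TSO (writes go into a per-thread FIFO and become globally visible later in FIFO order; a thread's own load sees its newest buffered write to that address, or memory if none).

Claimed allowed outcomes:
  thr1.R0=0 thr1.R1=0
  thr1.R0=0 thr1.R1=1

missing: thr1.R0=2 thr1.R1=1

outcome vector order: (thr1.R0,thr1.R1)
TSO (3): 0/0 0/1 2/1
TSO∖claimed = {2/1}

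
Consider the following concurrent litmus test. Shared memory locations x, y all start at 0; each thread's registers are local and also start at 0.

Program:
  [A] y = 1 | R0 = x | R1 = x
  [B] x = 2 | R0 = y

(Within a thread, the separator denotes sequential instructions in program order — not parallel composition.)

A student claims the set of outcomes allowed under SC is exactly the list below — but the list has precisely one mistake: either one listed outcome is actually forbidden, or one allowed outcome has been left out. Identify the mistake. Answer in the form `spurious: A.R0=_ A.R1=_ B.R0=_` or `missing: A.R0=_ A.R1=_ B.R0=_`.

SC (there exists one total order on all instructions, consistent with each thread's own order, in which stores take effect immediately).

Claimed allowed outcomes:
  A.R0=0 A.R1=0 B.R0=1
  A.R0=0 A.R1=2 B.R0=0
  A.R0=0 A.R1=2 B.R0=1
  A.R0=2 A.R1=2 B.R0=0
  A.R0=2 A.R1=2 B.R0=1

outcome vector order: (A.R0,A.R1,B.R0)
SC (4): 001; 021; 220; 221
claimed∖SC = {020}

spurious: A.R0=0 A.R1=2 B.R0=0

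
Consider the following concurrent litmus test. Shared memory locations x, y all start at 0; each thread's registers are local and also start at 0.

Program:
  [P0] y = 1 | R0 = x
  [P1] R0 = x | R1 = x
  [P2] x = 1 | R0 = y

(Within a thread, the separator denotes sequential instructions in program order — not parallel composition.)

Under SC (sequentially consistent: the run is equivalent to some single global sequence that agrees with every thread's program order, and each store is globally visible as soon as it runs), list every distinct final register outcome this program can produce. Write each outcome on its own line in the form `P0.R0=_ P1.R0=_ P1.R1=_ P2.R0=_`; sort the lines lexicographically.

P0.R0=0 P1.R0=0 P1.R1=0 P2.R0=1
P0.R0=0 P1.R0=0 P1.R1=1 P2.R0=1
P0.R0=0 P1.R0=1 P1.R1=1 P2.R0=1
P0.R0=1 P1.R0=0 P1.R1=0 P2.R0=0
P0.R0=1 P1.R0=0 P1.R1=0 P2.R0=1
P0.R0=1 P1.R0=0 P1.R1=1 P2.R0=0
P0.R0=1 P1.R0=0 P1.R1=1 P2.R0=1
P0.R0=1 P1.R0=1 P1.R1=1 P2.R0=0
P0.R0=1 P1.R0=1 P1.R1=1 P2.R0=1

outcome vector order: (P0.R0,P1.R0,P1.R1,P2.R0)
|SC outcomes| = 9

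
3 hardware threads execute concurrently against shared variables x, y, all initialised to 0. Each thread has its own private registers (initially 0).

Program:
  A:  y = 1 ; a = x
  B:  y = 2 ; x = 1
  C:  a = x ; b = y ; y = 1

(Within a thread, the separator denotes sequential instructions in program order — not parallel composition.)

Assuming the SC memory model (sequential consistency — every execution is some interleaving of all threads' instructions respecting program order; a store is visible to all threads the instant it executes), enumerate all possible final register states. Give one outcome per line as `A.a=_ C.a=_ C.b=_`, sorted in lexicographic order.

outcome vector order: (A.a,C.a,C.b)
|SC outcomes| = 10

A.a=0 C.a=0 C.b=0
A.a=0 C.a=0 C.b=1
A.a=0 C.a=0 C.b=2
A.a=0 C.a=1 C.b=1
A.a=0 C.a=1 C.b=2
A.a=1 C.a=0 C.b=0
A.a=1 C.a=0 C.b=1
A.a=1 C.a=0 C.b=2
A.a=1 C.a=1 C.b=1
A.a=1 C.a=1 C.b=2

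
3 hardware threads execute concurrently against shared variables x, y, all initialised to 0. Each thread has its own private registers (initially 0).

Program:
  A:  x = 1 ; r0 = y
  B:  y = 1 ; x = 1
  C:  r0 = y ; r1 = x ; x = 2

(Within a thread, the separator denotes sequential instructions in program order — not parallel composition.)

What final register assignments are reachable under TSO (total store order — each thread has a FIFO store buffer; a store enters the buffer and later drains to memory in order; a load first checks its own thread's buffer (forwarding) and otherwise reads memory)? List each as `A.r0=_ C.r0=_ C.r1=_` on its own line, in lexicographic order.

outcome vector order: (A.r0,C.r0,C.r1)
|TSO outcomes| = 8

A.r0=0 C.r0=0 C.r1=0
A.r0=0 C.r0=0 C.r1=1
A.r0=0 C.r0=1 C.r1=0
A.r0=0 C.r0=1 C.r1=1
A.r0=1 C.r0=0 C.r1=0
A.r0=1 C.r0=0 C.r1=1
A.r0=1 C.r0=1 C.r1=0
A.r0=1 C.r0=1 C.r1=1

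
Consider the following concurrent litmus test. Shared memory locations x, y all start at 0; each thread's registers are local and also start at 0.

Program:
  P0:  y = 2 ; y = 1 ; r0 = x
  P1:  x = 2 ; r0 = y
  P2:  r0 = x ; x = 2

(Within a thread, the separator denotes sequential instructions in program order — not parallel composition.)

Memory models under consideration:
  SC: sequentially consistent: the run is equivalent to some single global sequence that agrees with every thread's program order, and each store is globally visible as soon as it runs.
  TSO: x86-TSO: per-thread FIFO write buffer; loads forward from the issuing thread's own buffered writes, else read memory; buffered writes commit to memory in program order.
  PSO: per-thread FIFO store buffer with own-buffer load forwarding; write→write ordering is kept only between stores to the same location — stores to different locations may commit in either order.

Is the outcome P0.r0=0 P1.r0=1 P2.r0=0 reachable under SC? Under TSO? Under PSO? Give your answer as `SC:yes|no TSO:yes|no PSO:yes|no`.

SC:yes TSO:yes PSO:yes

outcome vector order: (P0.r0,P1.r0,P2.r0)
[SC] allowed = {(0,1,0), (0,1,2), (2,0,0), (2,0,2), (2,1,0), (2,1,2), (2,2,0), (2,2,2)}
[TSO] allowed = {(0,0,0), (0,0,2), (0,1,0), (0,1,2), (0,2,0), (0,2,2), (2,0,0), (2,0,2), (2,1,0), (2,1,2), (2,2,0), (2,2,2)}
[PSO] allowed = {(0,0,0), (0,0,2), (0,1,0), (0,1,2), (0,2,0), (0,2,2), (2,0,0), (2,0,2), (2,1,0), (2,1,2), (2,2,0), (2,2,2)}
target (0,1,0) ∈ {SC,TSO,PSO}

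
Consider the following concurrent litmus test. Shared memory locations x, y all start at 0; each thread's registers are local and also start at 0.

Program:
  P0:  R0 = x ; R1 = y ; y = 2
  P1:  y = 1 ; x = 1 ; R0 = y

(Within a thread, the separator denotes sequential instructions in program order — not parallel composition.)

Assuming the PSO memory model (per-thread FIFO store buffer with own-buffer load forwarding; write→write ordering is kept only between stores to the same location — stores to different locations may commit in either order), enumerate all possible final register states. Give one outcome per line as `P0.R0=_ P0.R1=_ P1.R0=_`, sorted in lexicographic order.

outcome vector order: (P0.R0,P0.R1,P1.R0)
|PSO outcomes| = 8

P0.R0=0 P0.R1=0 P1.R0=1
P0.R0=0 P0.R1=0 P1.R0=2
P0.R0=0 P0.R1=1 P1.R0=1
P0.R0=0 P0.R1=1 P1.R0=2
P0.R0=1 P0.R1=0 P1.R0=1
P0.R0=1 P0.R1=0 P1.R0=2
P0.R0=1 P0.R1=1 P1.R0=1
P0.R0=1 P0.R1=1 P1.R0=2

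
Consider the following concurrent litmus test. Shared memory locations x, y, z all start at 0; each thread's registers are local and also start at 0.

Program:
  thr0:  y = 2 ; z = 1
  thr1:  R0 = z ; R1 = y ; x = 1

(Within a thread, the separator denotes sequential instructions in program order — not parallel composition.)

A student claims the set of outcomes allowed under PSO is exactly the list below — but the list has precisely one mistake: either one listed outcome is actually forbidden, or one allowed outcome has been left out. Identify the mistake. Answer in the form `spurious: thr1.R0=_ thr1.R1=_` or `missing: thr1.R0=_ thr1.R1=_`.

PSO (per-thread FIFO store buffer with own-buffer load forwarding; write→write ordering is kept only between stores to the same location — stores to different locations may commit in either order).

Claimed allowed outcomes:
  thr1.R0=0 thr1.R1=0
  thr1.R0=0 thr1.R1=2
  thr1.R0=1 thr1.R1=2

missing: thr1.R0=1 thr1.R1=0

outcome vector order: (thr1.R0,thr1.R1)
PSO: 4 outcomes — {<0 0> <0 2> <1 0> <1 2>}
PSO∖claimed = {<1 0>}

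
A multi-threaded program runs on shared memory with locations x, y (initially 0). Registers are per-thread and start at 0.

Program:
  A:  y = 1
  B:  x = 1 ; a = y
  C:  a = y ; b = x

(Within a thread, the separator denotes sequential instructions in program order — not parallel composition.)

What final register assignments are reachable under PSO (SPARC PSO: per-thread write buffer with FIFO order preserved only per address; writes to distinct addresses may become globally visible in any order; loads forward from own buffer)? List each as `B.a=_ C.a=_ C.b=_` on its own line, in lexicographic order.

outcome vector order: (B.a,C.a,C.b)
|PSO outcomes| = 8

B.a=0 C.a=0 C.b=0
B.a=0 C.a=0 C.b=1
B.a=0 C.a=1 C.b=0
B.a=0 C.a=1 C.b=1
B.a=1 C.a=0 C.b=0
B.a=1 C.a=0 C.b=1
B.a=1 C.a=1 C.b=0
B.a=1 C.a=1 C.b=1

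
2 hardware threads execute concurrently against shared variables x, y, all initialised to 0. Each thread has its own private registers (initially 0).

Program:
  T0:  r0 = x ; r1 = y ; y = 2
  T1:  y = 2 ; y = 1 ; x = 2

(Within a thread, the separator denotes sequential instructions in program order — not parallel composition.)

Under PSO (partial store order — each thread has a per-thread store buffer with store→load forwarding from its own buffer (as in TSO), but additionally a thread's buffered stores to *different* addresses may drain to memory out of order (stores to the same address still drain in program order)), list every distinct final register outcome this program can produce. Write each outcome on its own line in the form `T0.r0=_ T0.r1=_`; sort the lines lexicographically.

T0.r0=0 T0.r1=0
T0.r0=0 T0.r1=1
T0.r0=0 T0.r1=2
T0.r0=2 T0.r1=0
T0.r0=2 T0.r1=1
T0.r0=2 T0.r1=2

outcome vector order: (T0.r0,T0.r1)
|PSO outcomes| = 6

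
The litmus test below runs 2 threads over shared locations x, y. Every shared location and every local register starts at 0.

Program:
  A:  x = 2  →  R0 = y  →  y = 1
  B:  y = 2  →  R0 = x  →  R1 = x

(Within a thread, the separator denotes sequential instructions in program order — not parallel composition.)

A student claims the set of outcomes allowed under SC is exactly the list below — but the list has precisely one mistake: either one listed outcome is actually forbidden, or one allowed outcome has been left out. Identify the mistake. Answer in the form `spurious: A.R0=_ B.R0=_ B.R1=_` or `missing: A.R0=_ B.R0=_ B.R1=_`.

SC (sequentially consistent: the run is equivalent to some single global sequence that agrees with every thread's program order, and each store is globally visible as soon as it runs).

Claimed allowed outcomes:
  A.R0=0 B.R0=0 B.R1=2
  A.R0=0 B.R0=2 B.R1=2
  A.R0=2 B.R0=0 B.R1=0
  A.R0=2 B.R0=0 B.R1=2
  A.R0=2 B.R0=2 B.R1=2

outcome vector order: (A.R0,B.R0,B.R1)
SC: 4 outcomes — {0/2/2 2/0/0 2/0/2 2/2/2}
claimed∖SC = {0/0/2}

spurious: A.R0=0 B.R0=0 B.R1=2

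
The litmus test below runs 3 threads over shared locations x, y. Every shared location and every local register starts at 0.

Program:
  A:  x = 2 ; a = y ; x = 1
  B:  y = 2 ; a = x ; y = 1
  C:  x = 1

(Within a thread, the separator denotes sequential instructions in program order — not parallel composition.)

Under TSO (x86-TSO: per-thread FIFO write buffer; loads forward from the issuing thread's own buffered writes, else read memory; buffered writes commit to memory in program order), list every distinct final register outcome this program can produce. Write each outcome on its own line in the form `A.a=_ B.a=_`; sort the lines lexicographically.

A.a=0 B.a=0
A.a=0 B.a=1
A.a=0 B.a=2
A.a=1 B.a=0
A.a=1 B.a=1
A.a=1 B.a=2
A.a=2 B.a=0
A.a=2 B.a=1
A.a=2 B.a=2

outcome vector order: (A.a,B.a)
|TSO outcomes| = 9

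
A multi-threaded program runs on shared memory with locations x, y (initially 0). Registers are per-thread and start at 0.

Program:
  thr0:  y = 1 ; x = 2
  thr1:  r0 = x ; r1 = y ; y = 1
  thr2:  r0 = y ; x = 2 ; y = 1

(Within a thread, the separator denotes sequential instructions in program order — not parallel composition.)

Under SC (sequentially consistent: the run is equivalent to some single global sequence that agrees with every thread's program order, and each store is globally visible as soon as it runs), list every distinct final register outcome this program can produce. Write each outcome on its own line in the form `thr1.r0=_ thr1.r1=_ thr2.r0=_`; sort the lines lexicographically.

outcome vector order: (thr1.r0,thr1.r1,thr2.r0)
|SC outcomes| = 7

thr1.r0=0 thr1.r1=0 thr2.r0=0
thr1.r0=0 thr1.r1=0 thr2.r0=1
thr1.r0=0 thr1.r1=1 thr2.r0=0
thr1.r0=0 thr1.r1=1 thr2.r0=1
thr1.r0=2 thr1.r1=0 thr2.r0=0
thr1.r0=2 thr1.r1=1 thr2.r0=0
thr1.r0=2 thr1.r1=1 thr2.r0=1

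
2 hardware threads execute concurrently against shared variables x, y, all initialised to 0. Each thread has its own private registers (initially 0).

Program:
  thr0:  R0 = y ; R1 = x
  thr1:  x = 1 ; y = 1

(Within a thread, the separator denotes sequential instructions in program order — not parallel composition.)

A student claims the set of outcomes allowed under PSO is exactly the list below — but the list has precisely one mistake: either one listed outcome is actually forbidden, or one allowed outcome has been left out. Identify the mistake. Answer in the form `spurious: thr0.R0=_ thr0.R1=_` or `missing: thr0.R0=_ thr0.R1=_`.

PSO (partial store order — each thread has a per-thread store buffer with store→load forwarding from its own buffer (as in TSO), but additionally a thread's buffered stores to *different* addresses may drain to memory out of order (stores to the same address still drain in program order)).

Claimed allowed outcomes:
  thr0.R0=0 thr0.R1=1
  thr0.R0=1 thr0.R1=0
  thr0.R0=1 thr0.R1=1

missing: thr0.R0=0 thr0.R1=0

outcome vector order: (thr0.R0,thr0.R1)
[PSO] allowed = {<0 0> <0 1> <1 0> <1 1>}
PSO∖claimed = {<0 0>}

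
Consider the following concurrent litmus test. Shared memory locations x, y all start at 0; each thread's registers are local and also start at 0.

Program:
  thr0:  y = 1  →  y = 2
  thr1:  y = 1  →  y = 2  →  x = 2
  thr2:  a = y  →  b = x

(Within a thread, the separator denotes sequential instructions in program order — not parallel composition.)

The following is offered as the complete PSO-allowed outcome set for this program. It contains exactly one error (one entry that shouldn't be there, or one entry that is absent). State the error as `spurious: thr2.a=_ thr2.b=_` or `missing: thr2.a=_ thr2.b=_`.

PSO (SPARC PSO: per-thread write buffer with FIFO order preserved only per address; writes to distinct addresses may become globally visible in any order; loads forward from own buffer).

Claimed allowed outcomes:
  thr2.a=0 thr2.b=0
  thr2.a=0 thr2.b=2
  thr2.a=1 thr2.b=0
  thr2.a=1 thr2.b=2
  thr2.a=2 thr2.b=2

outcome vector order: (thr2.a,thr2.b)
PSO: 6 outcomes — {(0,0), (0,2), (1,0), (1,2), (2,0), (2,2)}
PSO∖claimed = {(2,0)}

missing: thr2.a=2 thr2.b=0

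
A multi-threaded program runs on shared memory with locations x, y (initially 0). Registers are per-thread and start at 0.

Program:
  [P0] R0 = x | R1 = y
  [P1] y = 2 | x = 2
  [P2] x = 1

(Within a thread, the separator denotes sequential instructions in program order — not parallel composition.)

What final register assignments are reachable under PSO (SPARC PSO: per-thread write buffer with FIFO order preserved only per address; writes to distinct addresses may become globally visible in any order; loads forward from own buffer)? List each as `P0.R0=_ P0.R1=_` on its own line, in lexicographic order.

P0.R0=0 P0.R1=0
P0.R0=0 P0.R1=2
P0.R0=1 P0.R1=0
P0.R0=1 P0.R1=2
P0.R0=2 P0.R1=0
P0.R0=2 P0.R1=2

outcome vector order: (P0.R0,P0.R1)
|PSO outcomes| = 6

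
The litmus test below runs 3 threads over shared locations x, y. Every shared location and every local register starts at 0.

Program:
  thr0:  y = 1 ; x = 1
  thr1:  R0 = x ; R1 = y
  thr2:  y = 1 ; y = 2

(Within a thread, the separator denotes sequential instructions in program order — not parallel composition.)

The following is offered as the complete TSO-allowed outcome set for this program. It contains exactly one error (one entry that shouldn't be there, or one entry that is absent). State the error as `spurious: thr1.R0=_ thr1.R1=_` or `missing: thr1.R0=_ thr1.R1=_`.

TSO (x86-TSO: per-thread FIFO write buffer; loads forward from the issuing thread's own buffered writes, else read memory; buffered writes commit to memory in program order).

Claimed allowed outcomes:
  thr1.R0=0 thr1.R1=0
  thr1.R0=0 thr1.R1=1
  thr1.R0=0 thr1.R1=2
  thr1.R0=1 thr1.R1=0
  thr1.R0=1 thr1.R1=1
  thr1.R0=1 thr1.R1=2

outcome vector order: (thr1.R0,thr1.R1)
under TSO → 0/0, 0/1, 0/2, 1/1, 1/2
claimed∖TSO = {1/0}

spurious: thr1.R0=1 thr1.R1=0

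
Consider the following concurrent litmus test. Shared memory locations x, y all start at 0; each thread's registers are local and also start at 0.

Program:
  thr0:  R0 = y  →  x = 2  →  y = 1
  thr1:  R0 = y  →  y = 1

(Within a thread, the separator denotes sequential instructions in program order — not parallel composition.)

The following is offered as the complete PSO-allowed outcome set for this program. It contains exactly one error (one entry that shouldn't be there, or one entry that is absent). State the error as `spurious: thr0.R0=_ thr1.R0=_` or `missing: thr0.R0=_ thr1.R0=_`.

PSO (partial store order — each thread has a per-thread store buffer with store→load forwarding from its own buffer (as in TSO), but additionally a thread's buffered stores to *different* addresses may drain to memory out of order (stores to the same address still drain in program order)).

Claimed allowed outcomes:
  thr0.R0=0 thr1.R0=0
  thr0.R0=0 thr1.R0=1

missing: thr0.R0=1 thr1.R0=0

outcome vector order: (thr0.R0,thr1.R0)
PSO (3): 00, 01, 10
PSO∖claimed = {10}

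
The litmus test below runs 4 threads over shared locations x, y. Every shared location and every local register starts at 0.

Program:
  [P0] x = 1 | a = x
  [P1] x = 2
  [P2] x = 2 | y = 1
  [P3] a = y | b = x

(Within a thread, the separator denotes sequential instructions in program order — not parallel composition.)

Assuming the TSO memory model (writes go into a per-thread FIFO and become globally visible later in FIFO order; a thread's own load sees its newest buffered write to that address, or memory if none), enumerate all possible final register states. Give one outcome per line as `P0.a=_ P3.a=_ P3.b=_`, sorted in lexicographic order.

P0.a=1 P3.a=0 P3.b=0
P0.a=1 P3.a=0 P3.b=1
P0.a=1 P3.a=0 P3.b=2
P0.a=1 P3.a=1 P3.b=1
P0.a=1 P3.a=1 P3.b=2
P0.a=2 P3.a=0 P3.b=0
P0.a=2 P3.a=0 P3.b=1
P0.a=2 P3.a=0 P3.b=2
P0.a=2 P3.a=1 P3.b=1
P0.a=2 P3.a=1 P3.b=2

outcome vector order: (P0.a,P3.a,P3.b)
|TSO outcomes| = 10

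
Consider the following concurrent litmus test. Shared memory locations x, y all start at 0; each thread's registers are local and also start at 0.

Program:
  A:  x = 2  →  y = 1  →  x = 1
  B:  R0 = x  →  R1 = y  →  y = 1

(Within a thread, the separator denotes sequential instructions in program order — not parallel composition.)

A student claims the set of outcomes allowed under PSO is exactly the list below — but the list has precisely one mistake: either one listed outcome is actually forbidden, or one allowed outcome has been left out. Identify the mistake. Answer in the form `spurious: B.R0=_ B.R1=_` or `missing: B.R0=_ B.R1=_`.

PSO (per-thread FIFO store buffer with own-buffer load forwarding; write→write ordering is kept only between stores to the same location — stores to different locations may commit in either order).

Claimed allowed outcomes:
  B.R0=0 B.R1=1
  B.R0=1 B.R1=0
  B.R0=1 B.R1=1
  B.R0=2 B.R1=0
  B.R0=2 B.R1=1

missing: B.R0=0 B.R1=0

outcome vector order: (B.R0,B.R1)
PSO: 6 outcomes — {0/0 0/1 1/0 1/1 2/0 2/1}
PSO∖claimed = {0/0}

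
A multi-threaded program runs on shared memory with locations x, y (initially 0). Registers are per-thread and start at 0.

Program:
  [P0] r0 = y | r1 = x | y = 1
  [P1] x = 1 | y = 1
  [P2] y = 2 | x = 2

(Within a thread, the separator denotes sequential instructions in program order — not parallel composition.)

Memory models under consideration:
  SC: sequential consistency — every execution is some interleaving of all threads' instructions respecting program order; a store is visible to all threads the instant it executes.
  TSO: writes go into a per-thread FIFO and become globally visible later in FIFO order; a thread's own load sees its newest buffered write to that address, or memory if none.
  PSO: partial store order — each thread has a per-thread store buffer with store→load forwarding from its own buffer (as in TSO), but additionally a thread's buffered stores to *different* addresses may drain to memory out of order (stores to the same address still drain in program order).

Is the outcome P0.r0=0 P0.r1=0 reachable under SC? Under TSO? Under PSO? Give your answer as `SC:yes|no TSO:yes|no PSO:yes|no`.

outcome vector order: (P0.r0,P0.r1)
under SC → <0 0>; <0 1>; <0 2>; <1 1>; <1 2>; <2 0>; <2 1>; <2 2>
under TSO → <0 0>; <0 1>; <0 2>; <1 1>; <1 2>; <2 0>; <2 1>; <2 2>
under PSO → <0 0>; <0 1>; <0 2>; <1 0>; <1 1>; <1 2>; <2 0>; <2 1>; <2 2>
target <0 0> ∈ {SC,TSO,PSO}

SC:yes TSO:yes PSO:yes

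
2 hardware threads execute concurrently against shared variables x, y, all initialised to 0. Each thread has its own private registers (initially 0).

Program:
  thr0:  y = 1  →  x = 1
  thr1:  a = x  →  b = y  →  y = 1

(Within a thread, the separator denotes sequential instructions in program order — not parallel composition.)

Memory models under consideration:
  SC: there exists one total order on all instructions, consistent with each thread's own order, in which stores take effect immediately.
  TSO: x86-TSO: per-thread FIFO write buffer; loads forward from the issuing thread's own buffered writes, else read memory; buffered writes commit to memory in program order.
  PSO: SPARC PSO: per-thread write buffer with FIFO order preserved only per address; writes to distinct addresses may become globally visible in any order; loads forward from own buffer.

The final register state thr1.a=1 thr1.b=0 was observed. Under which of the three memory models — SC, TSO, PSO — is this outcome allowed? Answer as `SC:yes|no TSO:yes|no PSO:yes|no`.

outcome vector order: (thr1.a,thr1.b)
SC (3): <0 0> <0 1> <1 1>
TSO (3): <0 0> <0 1> <1 1>
PSO (4): <0 0> <0 1> <1 0> <1 1>
target <1 0> ∈ {PSO}

SC:no TSO:no PSO:yes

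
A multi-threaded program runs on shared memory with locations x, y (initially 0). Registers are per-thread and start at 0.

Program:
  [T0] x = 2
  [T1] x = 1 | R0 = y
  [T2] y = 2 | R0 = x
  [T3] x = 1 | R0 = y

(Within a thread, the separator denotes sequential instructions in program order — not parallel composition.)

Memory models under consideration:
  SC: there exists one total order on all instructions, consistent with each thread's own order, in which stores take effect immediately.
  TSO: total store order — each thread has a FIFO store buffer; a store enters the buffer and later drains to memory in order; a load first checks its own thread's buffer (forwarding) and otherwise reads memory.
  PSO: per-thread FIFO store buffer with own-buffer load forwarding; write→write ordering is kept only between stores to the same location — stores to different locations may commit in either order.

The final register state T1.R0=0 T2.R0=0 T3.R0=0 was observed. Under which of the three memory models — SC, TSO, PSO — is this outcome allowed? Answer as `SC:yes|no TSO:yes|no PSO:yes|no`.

outcome vector order: (T1.R0,T2.R0,T3.R0)
SC: 9 outcomes — {<0 1 0>; <0 1 2>; <0 2 0>; <0 2 2>; <2 0 2>; <2 1 0>; <2 1 2>; <2 2 0>; <2 2 2>}
TSO: 12 outcomes — {<0 0 0>; <0 0 2>; <0 1 0>; <0 1 2>; <0 2 0>; <0 2 2>; <2 0 0>; <2 0 2>; <2 1 0>; <2 1 2>; <2 2 0>; <2 2 2>}
PSO: 12 outcomes — {<0 0 0>; <0 0 2>; <0 1 0>; <0 1 2>; <0 2 0>; <0 2 2>; <2 0 0>; <2 0 2>; <2 1 0>; <2 1 2>; <2 2 0>; <2 2 2>}
target <0 0 0> ∈ {TSO,PSO}

SC:no TSO:yes PSO:yes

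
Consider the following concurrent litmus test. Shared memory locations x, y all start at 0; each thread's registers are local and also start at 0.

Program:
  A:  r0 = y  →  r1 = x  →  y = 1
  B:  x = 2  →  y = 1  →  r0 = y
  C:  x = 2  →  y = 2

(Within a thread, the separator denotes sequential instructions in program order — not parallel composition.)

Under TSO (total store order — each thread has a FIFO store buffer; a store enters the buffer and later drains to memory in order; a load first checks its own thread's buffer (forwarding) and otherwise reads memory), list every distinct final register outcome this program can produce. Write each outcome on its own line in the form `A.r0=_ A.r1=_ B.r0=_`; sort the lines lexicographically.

A.r0=0 A.r1=0 B.r0=1
A.r0=0 A.r1=0 B.r0=2
A.r0=0 A.r1=2 B.r0=1
A.r0=0 A.r1=2 B.r0=2
A.r0=1 A.r1=2 B.r0=1
A.r0=1 A.r1=2 B.r0=2
A.r0=2 A.r1=2 B.r0=1
A.r0=2 A.r1=2 B.r0=2

outcome vector order: (A.r0,A.r1,B.r0)
|TSO outcomes| = 8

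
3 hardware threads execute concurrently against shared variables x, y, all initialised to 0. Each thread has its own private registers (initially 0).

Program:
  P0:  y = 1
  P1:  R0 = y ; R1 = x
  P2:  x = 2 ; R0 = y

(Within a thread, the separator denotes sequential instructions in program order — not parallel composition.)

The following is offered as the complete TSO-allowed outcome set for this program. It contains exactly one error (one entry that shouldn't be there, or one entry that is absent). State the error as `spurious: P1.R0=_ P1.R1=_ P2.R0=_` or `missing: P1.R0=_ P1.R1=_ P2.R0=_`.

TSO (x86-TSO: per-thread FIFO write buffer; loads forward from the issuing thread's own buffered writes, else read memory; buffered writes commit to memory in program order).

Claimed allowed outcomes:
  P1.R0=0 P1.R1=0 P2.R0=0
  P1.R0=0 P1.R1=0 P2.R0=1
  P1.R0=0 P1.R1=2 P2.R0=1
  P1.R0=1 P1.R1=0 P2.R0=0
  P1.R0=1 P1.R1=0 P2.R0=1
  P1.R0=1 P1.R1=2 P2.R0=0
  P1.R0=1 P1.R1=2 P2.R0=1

outcome vector order: (P1.R0,P1.R1,P2.R0)
[TSO] allowed = {(0,0,0), (0,0,1), (0,2,0), (0,2,1), (1,0,0), (1,0,1), (1,2,0), (1,2,1)}
TSO∖claimed = {(0,2,0)}

missing: P1.R0=0 P1.R1=2 P2.R0=0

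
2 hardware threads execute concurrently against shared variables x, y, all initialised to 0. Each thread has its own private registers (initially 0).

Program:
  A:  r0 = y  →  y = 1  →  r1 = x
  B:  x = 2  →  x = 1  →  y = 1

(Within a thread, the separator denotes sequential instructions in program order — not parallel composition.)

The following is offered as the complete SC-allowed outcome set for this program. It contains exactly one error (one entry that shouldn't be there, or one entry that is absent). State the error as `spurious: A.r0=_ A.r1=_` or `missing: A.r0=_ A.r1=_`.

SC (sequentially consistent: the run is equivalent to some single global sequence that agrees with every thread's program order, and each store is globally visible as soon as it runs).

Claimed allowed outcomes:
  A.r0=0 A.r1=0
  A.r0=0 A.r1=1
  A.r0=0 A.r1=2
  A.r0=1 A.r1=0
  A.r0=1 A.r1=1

spurious: A.r0=1 A.r1=0

outcome vector order: (A.r0,A.r1)
under SC → 0/0, 0/1, 0/2, 1/1
claimed∖SC = {1/0}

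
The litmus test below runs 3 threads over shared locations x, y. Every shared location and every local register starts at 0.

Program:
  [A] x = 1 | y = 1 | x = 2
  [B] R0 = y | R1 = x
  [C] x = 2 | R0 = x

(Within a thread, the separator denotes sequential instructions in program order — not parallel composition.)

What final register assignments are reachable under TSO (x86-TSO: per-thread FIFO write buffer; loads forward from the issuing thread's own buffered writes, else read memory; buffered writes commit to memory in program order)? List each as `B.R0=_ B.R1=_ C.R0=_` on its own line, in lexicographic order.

B.R0=0 B.R1=0 C.R0=1
B.R0=0 B.R1=0 C.R0=2
B.R0=0 B.R1=1 C.R0=1
B.R0=0 B.R1=1 C.R0=2
B.R0=0 B.R1=2 C.R0=1
B.R0=0 B.R1=2 C.R0=2
B.R0=1 B.R1=1 C.R0=1
B.R0=1 B.R1=1 C.R0=2
B.R0=1 B.R1=2 C.R0=1
B.R0=1 B.R1=2 C.R0=2

outcome vector order: (B.R0,B.R1,C.R0)
|TSO outcomes| = 10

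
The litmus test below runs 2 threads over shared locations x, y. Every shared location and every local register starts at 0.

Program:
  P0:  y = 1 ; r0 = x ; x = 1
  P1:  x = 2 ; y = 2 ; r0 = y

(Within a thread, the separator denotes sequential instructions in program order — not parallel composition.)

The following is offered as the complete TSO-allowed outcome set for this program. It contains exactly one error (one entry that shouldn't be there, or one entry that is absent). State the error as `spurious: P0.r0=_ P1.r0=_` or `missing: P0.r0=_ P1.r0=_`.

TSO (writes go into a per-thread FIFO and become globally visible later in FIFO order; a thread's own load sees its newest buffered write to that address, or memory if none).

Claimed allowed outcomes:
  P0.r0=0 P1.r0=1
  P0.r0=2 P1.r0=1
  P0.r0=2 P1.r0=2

outcome vector order: (P0.r0,P1.r0)
TSO: 4 outcomes — {01, 02, 21, 22}
TSO∖claimed = {02}

missing: P0.r0=0 P1.r0=2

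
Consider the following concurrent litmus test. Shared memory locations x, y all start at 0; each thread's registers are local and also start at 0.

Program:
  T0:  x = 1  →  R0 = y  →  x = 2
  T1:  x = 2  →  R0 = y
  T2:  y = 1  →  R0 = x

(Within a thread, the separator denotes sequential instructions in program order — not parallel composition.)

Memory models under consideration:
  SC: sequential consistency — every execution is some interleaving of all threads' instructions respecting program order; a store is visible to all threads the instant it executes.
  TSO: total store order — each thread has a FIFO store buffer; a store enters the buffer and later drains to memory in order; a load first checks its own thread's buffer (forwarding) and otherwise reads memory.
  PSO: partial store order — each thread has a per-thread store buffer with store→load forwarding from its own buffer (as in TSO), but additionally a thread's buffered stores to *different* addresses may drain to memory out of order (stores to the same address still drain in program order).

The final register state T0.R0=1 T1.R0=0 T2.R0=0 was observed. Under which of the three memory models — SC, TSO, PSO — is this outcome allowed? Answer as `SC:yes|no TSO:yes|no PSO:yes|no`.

SC:no TSO:yes PSO:yes

outcome vector order: (T0.R0,T1.R0,T2.R0)
under SC → (0,0,1), (0,0,2), (0,1,1), (0,1,2), (1,0,1), (1,0,2), (1,1,0), (1,1,1), (1,1,2)
under TSO → (0,0,0), (0,0,1), (0,0,2), (0,1,0), (0,1,1), (0,1,2), (1,0,0), (1,0,1), (1,0,2), (1,1,0), (1,1,1), (1,1,2)
under PSO → (0,0,0), (0,0,1), (0,0,2), (0,1,0), (0,1,1), (0,1,2), (1,0,0), (1,0,1), (1,0,2), (1,1,0), (1,1,1), (1,1,2)
target (1,0,0) ∈ {TSO,PSO}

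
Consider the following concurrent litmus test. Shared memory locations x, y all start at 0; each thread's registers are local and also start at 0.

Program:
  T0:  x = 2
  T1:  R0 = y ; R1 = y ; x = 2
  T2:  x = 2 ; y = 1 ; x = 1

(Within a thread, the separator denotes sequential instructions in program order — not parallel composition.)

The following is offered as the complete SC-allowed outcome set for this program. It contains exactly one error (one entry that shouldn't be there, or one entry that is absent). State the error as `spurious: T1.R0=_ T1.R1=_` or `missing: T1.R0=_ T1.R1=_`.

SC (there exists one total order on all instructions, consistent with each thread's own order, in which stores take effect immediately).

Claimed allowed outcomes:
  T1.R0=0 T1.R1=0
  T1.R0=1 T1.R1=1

missing: T1.R0=0 T1.R1=1

outcome vector order: (T1.R0,T1.R1)
SC: 3 outcomes — {(0,0), (0,1), (1,1)}
SC∖claimed = {(0,1)}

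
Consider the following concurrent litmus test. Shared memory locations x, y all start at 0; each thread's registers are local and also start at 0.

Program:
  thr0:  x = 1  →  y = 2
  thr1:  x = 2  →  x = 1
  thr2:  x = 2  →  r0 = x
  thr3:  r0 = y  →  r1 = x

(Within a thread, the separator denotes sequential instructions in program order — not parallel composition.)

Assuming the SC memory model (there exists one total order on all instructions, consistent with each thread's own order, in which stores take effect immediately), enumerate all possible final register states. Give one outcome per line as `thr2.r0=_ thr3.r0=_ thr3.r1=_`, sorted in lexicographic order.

outcome vector order: (thr2.r0,thr3.r0,thr3.r1)
|SC outcomes| = 10

thr2.r0=1 thr3.r0=0 thr3.r1=0
thr2.r0=1 thr3.r0=0 thr3.r1=1
thr2.r0=1 thr3.r0=0 thr3.r1=2
thr2.r0=1 thr3.r0=2 thr3.r1=1
thr2.r0=1 thr3.r0=2 thr3.r1=2
thr2.r0=2 thr3.r0=0 thr3.r1=0
thr2.r0=2 thr3.r0=0 thr3.r1=1
thr2.r0=2 thr3.r0=0 thr3.r1=2
thr2.r0=2 thr3.r0=2 thr3.r1=1
thr2.r0=2 thr3.r0=2 thr3.r1=2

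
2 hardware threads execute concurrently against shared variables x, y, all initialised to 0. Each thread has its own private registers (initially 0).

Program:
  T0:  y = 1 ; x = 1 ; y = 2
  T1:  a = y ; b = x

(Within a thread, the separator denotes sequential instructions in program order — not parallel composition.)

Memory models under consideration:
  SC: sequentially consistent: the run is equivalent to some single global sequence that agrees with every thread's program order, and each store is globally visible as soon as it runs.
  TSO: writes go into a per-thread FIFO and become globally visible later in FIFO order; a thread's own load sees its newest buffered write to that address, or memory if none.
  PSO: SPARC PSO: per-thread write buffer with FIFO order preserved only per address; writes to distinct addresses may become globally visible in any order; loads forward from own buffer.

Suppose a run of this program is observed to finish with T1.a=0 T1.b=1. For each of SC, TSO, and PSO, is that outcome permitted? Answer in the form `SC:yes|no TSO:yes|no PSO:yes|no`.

outcome vector order: (T1.a,T1.b)
SC (5): <0 0> <0 1> <1 0> <1 1> <2 1>
TSO (5): <0 0> <0 1> <1 0> <1 1> <2 1>
PSO (6): <0 0> <0 1> <1 0> <1 1> <2 0> <2 1>
target <0 1> ∈ {SC,TSO,PSO}

SC:yes TSO:yes PSO:yes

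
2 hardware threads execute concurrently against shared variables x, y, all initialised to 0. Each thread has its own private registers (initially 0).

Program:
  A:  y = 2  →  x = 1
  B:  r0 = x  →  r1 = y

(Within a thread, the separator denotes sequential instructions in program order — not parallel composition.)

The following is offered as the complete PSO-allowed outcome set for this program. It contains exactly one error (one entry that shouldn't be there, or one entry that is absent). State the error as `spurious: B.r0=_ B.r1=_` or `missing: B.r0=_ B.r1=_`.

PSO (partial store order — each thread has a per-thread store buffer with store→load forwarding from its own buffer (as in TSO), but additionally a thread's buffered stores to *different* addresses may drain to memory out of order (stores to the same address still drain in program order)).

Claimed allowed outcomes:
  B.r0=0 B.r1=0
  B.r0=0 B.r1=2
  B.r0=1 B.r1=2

outcome vector order: (B.r0,B.r1)
PSO: 4 outcomes — {<0 0>, <0 2>, <1 0>, <1 2>}
PSO∖claimed = {<1 0>}

missing: B.r0=1 B.r1=0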